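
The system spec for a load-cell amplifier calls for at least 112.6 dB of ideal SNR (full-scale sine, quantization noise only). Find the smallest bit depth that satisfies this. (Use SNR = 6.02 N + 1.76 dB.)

19 bits

N ≥ (112.6 − 1.76)/6.02 = 18.412 → N_min = 19.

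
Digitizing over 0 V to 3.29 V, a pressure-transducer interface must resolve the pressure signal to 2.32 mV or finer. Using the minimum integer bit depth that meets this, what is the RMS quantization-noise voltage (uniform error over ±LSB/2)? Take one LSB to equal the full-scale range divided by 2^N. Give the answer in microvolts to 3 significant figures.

464 µV

Range is 3.29 V.
3.29 V / 2.32 mV = 1418. Since 2^10 = 1024 and 2^11 = 2048, N = 11.
LSB = 3.29 V ÷ 2^11 = 3.29/2048 V = 1.6064 mV.
V_rms = LSB/√12 = 464 µV.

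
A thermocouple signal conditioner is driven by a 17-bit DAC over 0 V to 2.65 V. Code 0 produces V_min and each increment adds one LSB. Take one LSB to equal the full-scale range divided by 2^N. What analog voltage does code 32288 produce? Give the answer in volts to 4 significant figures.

0.6528 V

V_FS = 2.65 V. LSB = 2.65 V / 2^17.
V_out = V_min + code × LSB = 0 V + 32288 × 2.65 V / 131072
      = 0 V + 0.652795 V = 0.652795 V.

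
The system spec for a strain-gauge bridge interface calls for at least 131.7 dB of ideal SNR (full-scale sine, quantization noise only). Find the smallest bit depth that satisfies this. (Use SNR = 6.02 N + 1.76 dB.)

22 bits

N ≥ (131.7 − 1.76)/6.02 = 21.585 → N_min = 22.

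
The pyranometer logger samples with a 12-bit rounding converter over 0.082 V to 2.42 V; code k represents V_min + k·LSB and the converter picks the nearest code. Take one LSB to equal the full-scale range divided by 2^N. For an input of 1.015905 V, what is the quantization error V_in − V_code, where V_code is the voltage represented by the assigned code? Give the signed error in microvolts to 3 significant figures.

Range = 2.42 − (0.082) = 2.338 V. LSB = 2.338 V / 2^12 ≈ 0.5708 mV.
Position in LSBs: (1.015905 − (0.082)) × 4096/2.338 = 1636.1313; rounding gives k = 1636.
V_code = 0.082 + (1636/4096) × 2.338 = 1.015830078 V.
V_in − V_code = 1.015905 − (1.015830078) = +74.9 µV.

+74.9 µV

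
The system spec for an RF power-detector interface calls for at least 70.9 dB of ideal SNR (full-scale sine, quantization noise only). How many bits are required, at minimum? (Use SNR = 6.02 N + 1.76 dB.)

12 bits

Solving 6.02 N ≥ 70.9 − 1.76: N ≥ 11.485. Round up → N = 12.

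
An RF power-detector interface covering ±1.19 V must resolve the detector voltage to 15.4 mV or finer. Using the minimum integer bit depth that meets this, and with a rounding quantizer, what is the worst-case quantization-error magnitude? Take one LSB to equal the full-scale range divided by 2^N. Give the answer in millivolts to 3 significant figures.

Range = 1.19 − (-1.19) = 2.38 V.
Need 2^N ≥ 2.38 V / 15.4 mV = 154.5 → N_min = 8.
LSB = 2.38 V ÷ 2^8 = 2.38/256 V = 9.2969 mV.
|e|_max = LSB/2 = 4.65 mV.

4.65 mV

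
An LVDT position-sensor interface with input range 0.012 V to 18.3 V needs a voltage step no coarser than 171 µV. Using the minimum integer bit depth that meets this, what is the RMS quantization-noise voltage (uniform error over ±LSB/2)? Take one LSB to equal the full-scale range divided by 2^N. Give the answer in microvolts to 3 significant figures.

The full-scale span is 18.3 − (0.012) = 18.288 V.
Levels needed ≥ 18.288/171 µV = 106900. 2^17 = 131072 suffices, so N_min = 17.
Step size = 18.288/131072 V = 139.53 µV.
V_rms = LSB/√12 = 40.3 µV.

40.3 µV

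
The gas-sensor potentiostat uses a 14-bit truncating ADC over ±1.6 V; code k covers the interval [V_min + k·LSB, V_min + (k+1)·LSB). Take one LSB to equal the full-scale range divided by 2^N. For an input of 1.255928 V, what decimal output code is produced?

Full-scale range = 1.6 V − (-1.6 V) = 3.2 V. LSB = 3.2 V / 2^14 ≈ 195.3 µV.
(V_in − V_min) × 2^14/range = (1.255928 − (-1.6)) × 16384/3.2 = 14622.351.
Floor → code = 14622.

14622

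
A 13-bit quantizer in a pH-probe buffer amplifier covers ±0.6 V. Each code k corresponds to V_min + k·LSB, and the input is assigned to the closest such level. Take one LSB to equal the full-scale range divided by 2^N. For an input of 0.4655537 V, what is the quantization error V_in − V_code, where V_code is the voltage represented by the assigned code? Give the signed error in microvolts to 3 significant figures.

Full-scale range = 0.6 V − (-0.6 V) = 1.2 V. LSB = 1.2 V / 2^13 ≈ 146.5 µV.
(0.4655537 − (-0.6)) / LSB = 1.0655537 × 8192/1.2 = 7274.1799. Nearest integer: k = 7274.
V_code = -0.6 + (7274/8192) × 1.2 = 0.4655273438 V.
Error = V_in − V_code = 0.4655537 − (0.4655273438) = +26.4 µV.

+26.4 µV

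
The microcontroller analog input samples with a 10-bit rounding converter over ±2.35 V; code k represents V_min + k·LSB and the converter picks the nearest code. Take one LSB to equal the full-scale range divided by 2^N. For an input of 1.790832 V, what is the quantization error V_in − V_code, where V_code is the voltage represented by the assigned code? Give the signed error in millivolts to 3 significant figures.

Range = 2.35 − (-2.35) = 4.7 V. LSB = 4.7 V / 2^10 ≈ 4.590 mV.
Position in LSBs: (1.790832 − (-2.35)) × 1024/4.7 = 902.1728; rounding gives k = 902.
V_code = V_min + k × range/2^10 = -2.35 + 902 × 4.7/1024 = 1.790039063 V.
Error = V_in − V_code = 1.790832 − (1.790039063) = +0.793 mV.

+0.793 mV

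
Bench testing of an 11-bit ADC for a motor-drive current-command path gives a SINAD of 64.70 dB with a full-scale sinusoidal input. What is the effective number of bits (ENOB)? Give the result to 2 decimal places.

Inverting SNR = 6.02 N + 1.76: N_eff = (64.70 − 1.76)/6.02 = 10.4551.

10.46 bits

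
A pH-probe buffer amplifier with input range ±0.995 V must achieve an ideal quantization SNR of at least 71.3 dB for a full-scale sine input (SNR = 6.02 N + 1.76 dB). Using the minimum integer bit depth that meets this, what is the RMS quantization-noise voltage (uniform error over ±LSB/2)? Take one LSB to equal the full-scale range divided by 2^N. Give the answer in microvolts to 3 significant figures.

Span: 0.995 V − (-0.995 V) = 1.99 V.
Solving 6.02 N ≥ 71.3 − 1.76: N ≥ 11.551. Round up → N = 12.
One LSB is 1.99 V / 4096 = 485.84 µV.
V_rms = LSB/√12 = 140 µV.

140 µV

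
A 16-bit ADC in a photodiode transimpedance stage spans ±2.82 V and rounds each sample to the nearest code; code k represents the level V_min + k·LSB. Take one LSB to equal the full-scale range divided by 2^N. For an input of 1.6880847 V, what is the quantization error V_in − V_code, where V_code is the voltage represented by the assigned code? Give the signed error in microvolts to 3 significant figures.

Full-scale range = 2.82 V − (-2.82 V) = 5.64 V. LSB = 5.64 V / 2^16 ≈ 86.06 µV.
(V_in − V_min)/LSB = (1.6880847 − (-2.82)) × 65536/5.64 = 52383.3048 → nearest code k = 52383.
Reconstructed level: -2.82 + 52383 × 5.64/65536 V = 1.6880584717 V.
Error = V_in − V_code = 1.6880847 − (1.6880584717) = +26.2 µV.

+26.2 µV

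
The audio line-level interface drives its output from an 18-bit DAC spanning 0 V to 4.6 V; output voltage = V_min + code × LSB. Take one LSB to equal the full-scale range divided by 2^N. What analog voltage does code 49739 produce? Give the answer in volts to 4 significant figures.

0.8728 V

Span = 4.6 V. LSB = 4.6 V / 2^18.
V_out = V_min + code × LSB = 0 V + 49739 × 4.6 V / 262144
      = 0 + 0.872800 = 0.872800 V.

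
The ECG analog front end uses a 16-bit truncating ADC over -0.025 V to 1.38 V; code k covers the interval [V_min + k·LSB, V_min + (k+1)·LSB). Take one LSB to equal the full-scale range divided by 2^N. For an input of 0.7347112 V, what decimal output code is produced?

35436

The full-scale span is 1.38 − (-0.025) = 1.405 V. LSB = 1.405 V / 2^16 ≈ 21.44 µV.
code = ⌊(V_in − V_min)/LSB⌋ = ⌊(V_in − V_min) × 2^16 / range⌋
     = ⌊(0.7347112 − (-0.025)) × 65536 / 1.405⌋ = ⌊0.7597112 × 65536/1.405⌋
     = ⌊35436.607⌋ = 35436.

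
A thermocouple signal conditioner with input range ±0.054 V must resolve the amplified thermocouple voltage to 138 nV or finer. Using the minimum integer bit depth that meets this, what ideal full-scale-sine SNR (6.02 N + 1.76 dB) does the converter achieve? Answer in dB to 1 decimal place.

Full-scale range = 0.054 V − (-0.054 V) = 0.108 V.
Required number of levels: 0.108/138 nV = 782610; smallest N with 2^N ≥ that is 20.
Ideal SNR at N = 20: 6.02·20 + 1.76 = 122.2 dB.

122.2 dB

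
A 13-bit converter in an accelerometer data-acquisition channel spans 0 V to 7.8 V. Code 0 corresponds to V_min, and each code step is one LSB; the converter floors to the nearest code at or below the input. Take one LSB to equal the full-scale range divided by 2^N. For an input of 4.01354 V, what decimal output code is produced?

4215

Range is 7.8 V. LSB = 7.8 V / 2^13 ≈ 0.9521 mV.
(V_in − V_min) × 2^13/range = (4.01354 − (0)) × 8192/7.8 = 4215.246.
Floor → code = 4215.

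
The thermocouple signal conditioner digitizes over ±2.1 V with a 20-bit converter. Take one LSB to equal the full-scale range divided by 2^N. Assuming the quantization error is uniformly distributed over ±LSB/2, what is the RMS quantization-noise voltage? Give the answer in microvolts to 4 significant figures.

Full-scale range = 2.1 V − (-2.1 V) = 4.2 V.
LSB = 4.2 V ÷ 2^20 = 4.2/1048576 V = 4.00543 µV.
σ_q = LSB/√12 = 4.00543 µV/3.4641 = 1.156 µV.

1.156 µV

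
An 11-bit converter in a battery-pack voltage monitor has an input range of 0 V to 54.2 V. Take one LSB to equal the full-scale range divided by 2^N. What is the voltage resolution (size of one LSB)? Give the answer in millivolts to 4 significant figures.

26.46 mV

V_FS = 54.2 V.
There are 2^11 = 2048 steps.
LSB = 54.2 V ÷ 2^11 = 54.2/2048 V = 26.46 mV.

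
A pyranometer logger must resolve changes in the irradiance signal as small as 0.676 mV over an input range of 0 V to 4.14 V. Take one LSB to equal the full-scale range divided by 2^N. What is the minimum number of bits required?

13 bits

Span = 4.14 V.
Required number of levels: 4.14/0.676 mV = 6124.3; smallest N with 2^N ≥ that is 13.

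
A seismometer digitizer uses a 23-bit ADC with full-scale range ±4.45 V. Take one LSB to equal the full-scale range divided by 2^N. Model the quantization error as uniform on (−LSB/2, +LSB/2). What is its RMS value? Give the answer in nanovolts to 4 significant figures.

306.3 nV

Full-scale range = 4.45 V − (-4.45 V) = 8.9 V.
LSB = 8.9 V ÷ 2^23 = 8.9/8388608 V = 1.06096 µV.
For a uniform distribution on [−LSB/2, +LSB/2], V_rms = LSB/√12 = 1.06096 µV/3.4641 = 306.3 nV.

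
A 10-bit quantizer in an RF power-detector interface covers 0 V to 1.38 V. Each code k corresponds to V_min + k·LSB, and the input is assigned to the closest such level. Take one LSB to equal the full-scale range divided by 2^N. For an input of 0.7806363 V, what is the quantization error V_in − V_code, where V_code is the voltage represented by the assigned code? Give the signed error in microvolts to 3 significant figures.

+343 µV

V_FS = 1.38 V. LSB = 1.38 V / 2^10 ≈ 1.348 mV.
(0.7806363 − (0)) / LSB = 0.7806363 × 1024/1.38 = 579.2548. Nearest integer: k = 579.
V_code = V_min + k × range/2^10 = 0 + 579 × 1.38/1024 = 0.7802929688 V.
e = 0.7806363 − (0.7802929688) = +343 µV.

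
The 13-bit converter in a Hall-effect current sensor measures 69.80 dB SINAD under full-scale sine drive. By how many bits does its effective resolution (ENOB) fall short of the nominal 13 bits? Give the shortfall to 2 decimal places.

1.70 bits

Effective bits = (69.80 − 1.76)/6.02 = 11.3023.
13 − 11.3023 = 1.70 bits below nominal.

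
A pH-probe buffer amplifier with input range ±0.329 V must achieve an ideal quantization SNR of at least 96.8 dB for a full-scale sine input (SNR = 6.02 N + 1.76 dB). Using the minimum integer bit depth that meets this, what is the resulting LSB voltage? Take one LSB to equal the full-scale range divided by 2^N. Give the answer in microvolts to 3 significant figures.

10.0 µV

Range = 0.329 − (-0.329) = 0.658 V.
Required N = ⌈(96.8 − 1.76)/6.02⌉ = ⌈15.787⌉ = 16.
Step size = 0.658/65536 V = 10.0 µV.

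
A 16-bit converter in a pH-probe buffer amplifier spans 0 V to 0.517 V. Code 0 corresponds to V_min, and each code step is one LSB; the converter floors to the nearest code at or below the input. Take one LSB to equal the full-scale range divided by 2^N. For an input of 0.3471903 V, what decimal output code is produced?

Full-scale range = 0.517 V. LSB = 0.517 V / 2^16 ≈ 7.889 µV.
V_in − V_min = 0.3471903 − (0) = 0.3471903 V.
Divide by LSB: 0.3471903 × 65536/0.517 = 44010.5677.
Truncating gives code 44010.

44010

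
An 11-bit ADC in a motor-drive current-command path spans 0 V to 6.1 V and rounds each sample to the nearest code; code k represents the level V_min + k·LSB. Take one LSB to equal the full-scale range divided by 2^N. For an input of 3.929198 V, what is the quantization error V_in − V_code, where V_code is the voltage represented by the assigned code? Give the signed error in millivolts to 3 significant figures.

Full-scale range = 6.1 V. LSB = 6.1 V / 2^11 ≈ 2.979 mV.
Position in LSBs: (3.929198 − (0)) × 2048/6.1 = 1319.1799; rounding gives k = 1319.
Reconstructed level: 0 + 1319 × 6.1/2048 V = 3.928662109 V.
Error = V_in − V_code = 3.929198 − (3.928662109) = +0.536 mV.

+0.536 mV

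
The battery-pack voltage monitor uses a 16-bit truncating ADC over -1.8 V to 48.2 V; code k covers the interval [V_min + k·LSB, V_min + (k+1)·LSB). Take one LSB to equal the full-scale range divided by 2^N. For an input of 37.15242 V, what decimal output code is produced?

51055

Range = 48.2 − (-1.8) = 50 V. LSB = 50 V / 2^16 ≈ 0.7629 mV.
(V_in − V_min) × 2^16/range = (37.15242 − (-1.8)) × 65536/50 = 51055.716.
Floor → code = 51055.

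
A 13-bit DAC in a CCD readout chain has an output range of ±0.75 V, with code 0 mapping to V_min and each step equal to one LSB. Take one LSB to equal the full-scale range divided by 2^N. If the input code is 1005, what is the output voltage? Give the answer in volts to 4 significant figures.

-0.5660 V

Range = 0.75 − (-0.75) = 1.5 V. LSB = 1.5 V / 2^13.
V_out = -0.75 + 1005 × (1.5/8192) V
      = -0.75 V + 0.184021 V = -0.565979 V.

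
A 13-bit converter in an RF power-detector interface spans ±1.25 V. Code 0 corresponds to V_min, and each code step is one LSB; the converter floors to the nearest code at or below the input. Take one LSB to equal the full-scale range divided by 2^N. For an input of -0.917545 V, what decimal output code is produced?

The full-scale span is 1.25 − (-1.25) = 2.5 V. LSB = 2.5 V / 2^13 ≈ 305.2 µV.
V_in − V_min = -0.917545 − (-1.25) = 0.332455 V.
Divide by LSB: 0.332455 × 8192/2.5 = 1089.3885.
Truncating gives code 1089.

1089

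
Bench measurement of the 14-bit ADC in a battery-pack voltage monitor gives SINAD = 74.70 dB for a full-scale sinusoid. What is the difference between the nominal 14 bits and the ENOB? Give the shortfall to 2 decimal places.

N_eff = (74.70 − 1.76)/6.02 = 12.1163 bits.
Shortfall = 14 − 12.1163 = 1.8837 bits.

1.88 bits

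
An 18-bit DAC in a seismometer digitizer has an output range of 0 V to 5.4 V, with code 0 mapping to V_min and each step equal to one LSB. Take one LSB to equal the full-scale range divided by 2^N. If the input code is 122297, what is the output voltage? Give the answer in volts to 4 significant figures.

Full-scale range = 5.4 V. LSB = 5.4 V / 2^18.
V_out = V_min + code × LSB = 0 V + 122297 × 5.4 V / 262144
      = 0 + 2.51924 = 2.51924 V.

2.519 V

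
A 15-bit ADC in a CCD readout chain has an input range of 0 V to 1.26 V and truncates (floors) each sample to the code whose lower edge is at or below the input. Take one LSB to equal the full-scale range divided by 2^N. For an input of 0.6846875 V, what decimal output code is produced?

Range is 1.26 V. LSB = 1.26 V / 2^15 ≈ 38.45 µV.
(V_in − V_min) × 2^15/range = (0.6846875 − (0)) × 32768/1.26 = 17806.222.
Floor → code = 17806.

17806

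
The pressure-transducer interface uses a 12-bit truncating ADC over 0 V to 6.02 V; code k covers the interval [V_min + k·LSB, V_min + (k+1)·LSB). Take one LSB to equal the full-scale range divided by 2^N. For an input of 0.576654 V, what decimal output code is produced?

392

V_FS = 6.02 V. LSB = 6.02 V / 2^12 ≈ 1.470 mV.
(V_in − V_min) × 2^12/range = (0.576654 − (0)) × 4096/6.02 = 392.355.
Floor → code = 392.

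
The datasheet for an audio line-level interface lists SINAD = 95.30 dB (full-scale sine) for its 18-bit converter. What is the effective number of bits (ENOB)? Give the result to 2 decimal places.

ENOB = (SINAD − 1.76) / 6.02 = (95.30 − 1.76) / 6.02 = 93.54 / 6.02 = 15.5382.

15.54 bits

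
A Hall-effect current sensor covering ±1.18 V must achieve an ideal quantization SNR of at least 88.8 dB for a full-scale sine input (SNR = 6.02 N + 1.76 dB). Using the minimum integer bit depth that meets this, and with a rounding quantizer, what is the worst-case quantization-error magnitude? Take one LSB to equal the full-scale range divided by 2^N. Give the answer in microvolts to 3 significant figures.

36.0 µV

Span: 1.18 V − (-1.18 V) = 2.36 V.
6.02 N + 1.76 ≥ 88.8 gives N ≥ 14.458, so the minimum integer is 15.
Step size = 2.36/32768 V = 72.021 µV.
Max error for round-to-nearest is LSB/2 = 36.0 µV.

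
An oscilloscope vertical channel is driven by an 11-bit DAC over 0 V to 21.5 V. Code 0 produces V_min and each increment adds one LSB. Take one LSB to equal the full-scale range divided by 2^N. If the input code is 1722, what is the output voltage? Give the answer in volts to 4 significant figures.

18.08 V

Full-scale range = 21.5 V. LSB = 21.5 V / 2^11.
Output = V_min + (1722/2048) × range = 0 + 0.840820 × 21.5 V
      = 0 V + 18.0776 V = 18.0776 V.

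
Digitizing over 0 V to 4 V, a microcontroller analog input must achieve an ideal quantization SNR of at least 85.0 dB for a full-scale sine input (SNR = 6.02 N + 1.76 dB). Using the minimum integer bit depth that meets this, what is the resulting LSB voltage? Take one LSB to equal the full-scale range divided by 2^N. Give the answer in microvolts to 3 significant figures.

Full-scale range = 4 V.
Required N = ⌈(85.0 − 1.76)/6.02⌉ = ⌈13.827⌉ = 14.
LSB = 4 V ÷ 2^14 = 4/16384 V = 244 µV.

244 µV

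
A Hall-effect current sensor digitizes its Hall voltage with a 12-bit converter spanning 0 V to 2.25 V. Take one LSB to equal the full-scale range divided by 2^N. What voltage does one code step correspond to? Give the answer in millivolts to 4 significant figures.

0.5493 mV

Full-scale range = 2.25 V.
Number of codes = 2^12 = 4096.
LSB = 2.25 V / 2^12 = 0.5493 mV.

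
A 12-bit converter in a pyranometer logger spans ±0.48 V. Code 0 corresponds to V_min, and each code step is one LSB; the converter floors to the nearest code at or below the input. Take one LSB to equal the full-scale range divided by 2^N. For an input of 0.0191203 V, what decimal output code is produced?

The full-scale span is 0.48 − (-0.48) = 0.96 V. LSB = 0.96 V / 2^12 ≈ 234.4 µV.
V_in − V_min = 0.0191203 − (-0.48) = 0.4991203 V.
Divide by LSB: 0.4991203 × 4096/0.96 = 2129.5799.
Truncating gives code 2129.

2129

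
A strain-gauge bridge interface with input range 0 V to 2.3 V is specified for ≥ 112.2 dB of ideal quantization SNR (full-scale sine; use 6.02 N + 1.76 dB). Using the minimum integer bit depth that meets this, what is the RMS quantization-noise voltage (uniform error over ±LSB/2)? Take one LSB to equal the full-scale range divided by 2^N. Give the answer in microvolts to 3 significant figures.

V_FS = 2.3 V.
6.02 N + 1.76 ≥ 112.2 gives N ≥ 18.346, so the minimum integer is 19.
Step size = 2.3/524288 V = 4.3869 µV.
V_rms = LSB/√12 = 1.27 µV.

1.27 µV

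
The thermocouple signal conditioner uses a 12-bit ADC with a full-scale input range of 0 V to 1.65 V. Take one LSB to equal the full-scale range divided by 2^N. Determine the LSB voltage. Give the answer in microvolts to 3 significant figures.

403 µV

Span = 1.65 V.
2^12 = 4096 levels.
LSB = 1.65 V ÷ 2^12 = 1.65/4096 V = 403 µV.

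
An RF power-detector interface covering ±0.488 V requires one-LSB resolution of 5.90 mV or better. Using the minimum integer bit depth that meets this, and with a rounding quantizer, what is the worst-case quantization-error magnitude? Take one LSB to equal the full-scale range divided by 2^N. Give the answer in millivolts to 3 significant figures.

1.91 mV

Range = 0.488 − (-0.488) = 0.976 V.
0.976 V / 5.90 mV = 165.4. Since 2^7 = 128 and 2^8 = 256, N = 8.
Step size = 0.976/256 V = 3.8125 mV.
|e|_max = LSB/2 = 1.91 mV.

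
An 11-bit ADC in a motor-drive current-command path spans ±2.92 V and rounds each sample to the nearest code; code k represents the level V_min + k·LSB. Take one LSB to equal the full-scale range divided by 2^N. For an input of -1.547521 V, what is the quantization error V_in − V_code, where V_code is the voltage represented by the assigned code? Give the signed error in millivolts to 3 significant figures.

+0.877 mV

Full-scale range = 2.92 V − (-2.92 V) = 5.84 V. LSB = 5.84 V / 2^11 ≈ 2.852 mV.
(V_in − V_min)/LSB = (-1.547521 − (-2.92)) × 2048/5.84 = 481.3077 → nearest code k = 481.
Reconstructed level: -2.92 + 481 × 5.84/2048 V = -1.548398438 V.
e = -1.547521 − (-1.548398438) = +0.877 mV.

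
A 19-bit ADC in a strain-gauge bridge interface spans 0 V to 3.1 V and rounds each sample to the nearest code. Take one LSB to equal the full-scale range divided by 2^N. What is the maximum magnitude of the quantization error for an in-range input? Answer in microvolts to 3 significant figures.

2.96 µV

Span = 3.1 V.
Step size = 3.1/524288 V = 5.9128 µV.
|e|_max = LSB/2 = 2.96 µV.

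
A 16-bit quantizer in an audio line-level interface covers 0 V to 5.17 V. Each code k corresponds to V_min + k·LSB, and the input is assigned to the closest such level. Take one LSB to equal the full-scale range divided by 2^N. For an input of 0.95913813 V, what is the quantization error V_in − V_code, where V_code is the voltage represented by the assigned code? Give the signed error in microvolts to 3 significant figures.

+18.6 µV

Span = 5.17 V. LSB = 5.17 V / 2^16 ≈ 78.89 µV.
(V_in − V_min)/LSB = (0.95913813 − (0)) × 65536/5.17 = 12158.2353 → nearest code k = 12158.
V_code = V_min + k × range/2^16 = 0 + 12158 × 5.17/65536 = 0.95911956787 V.
e = 0.95913813 − (0.95911956787) = +18.6 µV.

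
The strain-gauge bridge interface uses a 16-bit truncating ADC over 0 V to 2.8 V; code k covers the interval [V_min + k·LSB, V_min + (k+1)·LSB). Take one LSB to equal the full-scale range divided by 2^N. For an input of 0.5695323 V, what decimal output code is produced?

Range is 2.8 V. LSB = 2.8 V / 2^16 ≈ 42.72 µV.
V_in − V_min = 0.5695323 − (0) = 0.5695323 V.
Divide by LSB: 0.5695323 × 65536/2.8 = 13330.3103.
Truncating gives code 13330.

13330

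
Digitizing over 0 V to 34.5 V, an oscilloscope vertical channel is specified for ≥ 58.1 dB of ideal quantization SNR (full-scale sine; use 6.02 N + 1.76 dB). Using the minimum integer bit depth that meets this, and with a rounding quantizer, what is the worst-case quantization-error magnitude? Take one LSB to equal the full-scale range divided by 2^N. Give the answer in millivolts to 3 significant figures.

V_FS = 34.5 V.
Solving 6.02 N ≥ 58.1 − 1.76: N ≥ 9.359. Round up → N = 10.
One LSB is 34.5 V / 1024 = 33.691 mV.
Half an LSB is 16.8 mV.

16.8 mV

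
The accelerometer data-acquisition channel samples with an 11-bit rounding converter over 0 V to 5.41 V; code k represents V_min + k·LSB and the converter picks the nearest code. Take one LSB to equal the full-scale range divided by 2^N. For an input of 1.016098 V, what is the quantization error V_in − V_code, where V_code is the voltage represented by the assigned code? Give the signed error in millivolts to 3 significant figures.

Range is 5.41 V. LSB = 5.41 V / 2^11 ≈ 2.642 mV.
Position in LSBs: (1.016098 − (0)) × 2048/5.41 = 384.6523; rounding gives k = 385.
V_code = V_min + k × range/2^11 = 0 + 385 × 5.41/2048 = 1.017016602 V.
Error = V_in − V_code = 1.016098 − (1.017016602) = −0.919 mV.

−0.919 mV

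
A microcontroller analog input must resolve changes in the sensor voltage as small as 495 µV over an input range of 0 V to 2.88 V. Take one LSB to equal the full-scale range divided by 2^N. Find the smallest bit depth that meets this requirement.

13 bits

Range is 2.88 V.
Required number of levels: 2.88/495 µV = 5818.2; smallest N with 2^N ≥ that is 13.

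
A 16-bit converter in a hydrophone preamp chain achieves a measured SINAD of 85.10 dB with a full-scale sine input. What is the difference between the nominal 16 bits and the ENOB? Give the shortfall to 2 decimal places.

2.16 bits

Effective bits = (85.10 − 1.76)/6.02 = 13.8439.
Shortfall = 16 − 13.8439 = 2.1561 bits.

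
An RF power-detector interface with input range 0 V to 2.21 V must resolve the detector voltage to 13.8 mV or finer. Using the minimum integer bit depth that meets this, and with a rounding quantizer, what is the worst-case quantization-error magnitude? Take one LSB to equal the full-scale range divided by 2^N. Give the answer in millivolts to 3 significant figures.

Range is 2.21 V.
Levels needed ≥ 2.21/13.8 mV = 160.1. 2^8 = 256 suffices, so N_min = 8.
LSB = 2.21 V / 2^8 = 8.6328 mV.
|e|_max = LSB/2 = 4.32 mV.

4.32 mV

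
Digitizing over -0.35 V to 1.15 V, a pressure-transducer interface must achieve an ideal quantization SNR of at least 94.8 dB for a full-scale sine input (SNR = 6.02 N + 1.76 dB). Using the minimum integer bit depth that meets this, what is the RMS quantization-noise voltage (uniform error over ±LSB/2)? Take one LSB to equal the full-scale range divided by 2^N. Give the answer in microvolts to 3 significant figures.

Span: 1.15 V − (-0.35 V) = 1.5 V.
Required N = ⌈(94.8 − 1.76)/6.02⌉ = ⌈15.455⌉ = 16.
LSB = 1.5 V / 2^16 = 22.888 µV.
V_rms = LSB/√12 = 6.61 µV.

6.61 µV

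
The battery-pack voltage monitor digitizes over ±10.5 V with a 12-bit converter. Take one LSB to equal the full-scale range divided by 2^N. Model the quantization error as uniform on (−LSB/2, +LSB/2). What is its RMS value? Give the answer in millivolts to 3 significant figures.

1.48 mV

The full-scale span is 10.5 − (-10.5) = 21 V.
LSB = 21 V ÷ 2^12 = 21/4096 V = 5.1270 mV.
RMS of a uniform error over width LSB is LSB/√12 = 1.48 mV.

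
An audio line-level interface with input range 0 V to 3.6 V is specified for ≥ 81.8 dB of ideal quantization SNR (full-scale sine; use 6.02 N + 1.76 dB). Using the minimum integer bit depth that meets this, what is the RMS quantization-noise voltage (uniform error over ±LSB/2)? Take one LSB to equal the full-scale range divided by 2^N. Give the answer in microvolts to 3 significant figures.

V_FS = 3.6 V.
Solving 6.02 N ≥ 81.8 − 1.76: N ≥ 13.296. Round up → N = 14.
LSB = 3.6 V ÷ 2^14 = 3.6/16384 V = 219.73 µV.
RMS noise = LSB/√12 = 63.4 µV.

63.4 µV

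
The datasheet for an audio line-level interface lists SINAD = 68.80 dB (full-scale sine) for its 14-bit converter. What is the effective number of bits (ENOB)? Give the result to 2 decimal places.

(68.80 − 1.76) / 6.02 = 67.04/6.02 = 11.1362 effective bits.

11.14 bits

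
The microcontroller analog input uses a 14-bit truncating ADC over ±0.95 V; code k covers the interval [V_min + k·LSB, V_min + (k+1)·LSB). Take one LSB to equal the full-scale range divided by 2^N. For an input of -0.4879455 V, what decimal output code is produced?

3984

Full-scale range = 0.95 V − (-0.95 V) = 1.9 V. LSB = 1.9 V / 2^14 ≈ 116.0 µV.
V_in − V_min = -0.4879455 − (-0.95) = 0.4620545 V.
Divide by LSB: 0.4620545 × 16384/1.9 = 3984.3689.
Truncating gives code 3984.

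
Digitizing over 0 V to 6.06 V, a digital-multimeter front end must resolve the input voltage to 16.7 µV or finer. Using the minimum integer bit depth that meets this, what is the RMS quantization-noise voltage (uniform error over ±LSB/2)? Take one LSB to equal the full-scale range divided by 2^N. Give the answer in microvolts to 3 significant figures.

Range is 6.06 V.
Levels needed ≥ 6.06/16.7 µV = 362900. 2^19 = 524288 suffices, so N_min = 19.
One LSB is 6.06 V / 524288 = 11.559 µV.
σ_q = LSB/√12 = 11.559 µV/3.4641 = 3.34 µV.

3.34 µV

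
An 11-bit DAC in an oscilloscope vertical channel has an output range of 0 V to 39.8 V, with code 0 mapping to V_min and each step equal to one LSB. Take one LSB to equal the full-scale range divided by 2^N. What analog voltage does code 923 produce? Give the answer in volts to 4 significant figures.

17.94 V

Range is 39.8 V. LSB = 39.8 V / 2^11.
Output = V_min + (923/2048) × range = 0 + 0.450684 × 39.8 V
      = 0 + 17.9372 = 17.9372 V.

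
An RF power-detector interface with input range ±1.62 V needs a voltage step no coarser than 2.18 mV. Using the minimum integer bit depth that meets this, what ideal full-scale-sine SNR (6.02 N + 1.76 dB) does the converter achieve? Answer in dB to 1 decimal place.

Range = 1.62 − (-1.62) = 3.24 V.
Required number of levels: 3.24/2.18 mV = 1486.2; smallest N with 2^N ≥ that is 11.
Ideal SNR at N = 11: 6.02·11 + 1.76 = 68.0 dB.

68.0 dB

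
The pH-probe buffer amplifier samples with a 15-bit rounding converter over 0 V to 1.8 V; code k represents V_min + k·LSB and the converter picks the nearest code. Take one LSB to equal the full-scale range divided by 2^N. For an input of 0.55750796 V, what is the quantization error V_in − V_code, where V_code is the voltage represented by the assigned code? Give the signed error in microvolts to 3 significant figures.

+6.74 µV

Range is 1.8 V. LSB = 1.8 V / 2^15 ≈ 54.93 µV.
(V_in − V_min)/LSB = (0.55750796 − (0)) × 32768/1.8 = 10149.1227 → nearest code k = 10149.
V_code = V_min + k × range/2^15 = 0 + 10149 × 1.8/32768 = 0.55750122070 V.
Error = V_in − V_code = 0.55750796 − (0.55750122070) = +6.74 µV.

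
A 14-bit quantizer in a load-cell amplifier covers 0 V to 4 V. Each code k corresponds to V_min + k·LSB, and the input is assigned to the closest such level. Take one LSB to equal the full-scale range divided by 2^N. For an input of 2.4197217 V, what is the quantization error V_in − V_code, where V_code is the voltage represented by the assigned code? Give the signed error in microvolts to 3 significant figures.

Full-scale range = 4 V. LSB = 4 V / 2^14 ≈ 244.1 µV.
Position in LSBs: (2.4197217 − (0)) × 16384/4 = 9911.1801; rounding gives k = 9911.
V_code = 0 + (9911/16384) × 4 = 2.4196777344 V.
Error = V_in − V_code = 2.4197217 − (2.4196777344) = +44.0 µV.

+44.0 µV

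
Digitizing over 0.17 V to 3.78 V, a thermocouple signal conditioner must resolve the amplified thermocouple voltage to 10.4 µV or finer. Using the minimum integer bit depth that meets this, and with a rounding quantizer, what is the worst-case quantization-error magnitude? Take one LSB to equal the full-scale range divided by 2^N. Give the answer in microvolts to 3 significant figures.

Range = 3.78 − (0.17) = 3.61 V.
3.61 V / 10.4 µV = 347100. Since 2^18 = 262144 and 2^19 = 524288, N = 19.
Step size = 3.61/524288 V = 6.8855 µV.
Half an LSB is 3.44 µV.

3.44 µV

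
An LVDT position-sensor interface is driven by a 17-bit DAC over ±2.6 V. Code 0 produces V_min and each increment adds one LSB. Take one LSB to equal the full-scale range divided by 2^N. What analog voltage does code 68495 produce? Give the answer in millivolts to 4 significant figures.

The full-scale span is 2.6 − (-2.6) = 5.2 V. LSB = 5.2 V / 2^17.
V_out = -2.6 + 68495 × (5.2/131072) V
      = -2.6 + 2.71739 = 0.117392 V.

117.4 mV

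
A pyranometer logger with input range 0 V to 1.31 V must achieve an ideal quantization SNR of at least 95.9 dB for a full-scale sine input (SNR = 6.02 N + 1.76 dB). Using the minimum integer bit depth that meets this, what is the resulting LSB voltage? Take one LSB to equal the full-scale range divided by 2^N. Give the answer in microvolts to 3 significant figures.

V_FS = 1.31 V.
Required N = ⌈(95.9 − 1.76)/6.02⌉ = ⌈15.638⌉ = 16.
LSB = 1.31 V ÷ 2^16 = 1.31/65536 V = 20.0 µV.

20.0 µV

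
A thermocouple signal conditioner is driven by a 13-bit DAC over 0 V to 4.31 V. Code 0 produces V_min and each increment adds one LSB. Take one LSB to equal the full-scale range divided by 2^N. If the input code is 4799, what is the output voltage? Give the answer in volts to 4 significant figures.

Full-scale range = 4.31 V. LSB = 4.31 V / 2^13.
V_out = V_min + code × LSB = 0 V + 4799 × 4.31 V / 8192
      = 0 + 2.52486 = 2.52486 V.

2.525 V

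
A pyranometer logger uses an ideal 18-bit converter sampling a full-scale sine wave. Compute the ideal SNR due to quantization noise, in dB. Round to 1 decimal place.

Ideal quantization SNR: 6.02 × 18 + 1.76 dB = 110.1 dB.

110.1 dB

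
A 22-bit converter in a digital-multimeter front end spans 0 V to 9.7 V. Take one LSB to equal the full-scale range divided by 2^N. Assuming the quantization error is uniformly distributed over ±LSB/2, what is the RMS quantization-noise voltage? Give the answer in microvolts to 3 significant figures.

0.668 µV

Range is 9.7 V.
LSB = 9.7 V / 2^22 = 2.3127 µV.
V_rms = LSB/√12 = 2.3127 µV / √12 = 0.668 µV.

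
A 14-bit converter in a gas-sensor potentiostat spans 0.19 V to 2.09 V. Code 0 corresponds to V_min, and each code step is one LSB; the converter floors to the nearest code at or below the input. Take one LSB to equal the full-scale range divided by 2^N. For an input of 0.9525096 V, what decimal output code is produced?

Range = 2.09 − (0.19) = 1.9 V. LSB = 1.9 V / 2^14 ≈ 116.0 µV.
V_in − V_min = 0.9525096 − (0.19) = 0.7625096 V.
Divide by LSB: 0.7625096 × 16384/1.9 = 6575.2407.
Truncating gives code 6575.

6575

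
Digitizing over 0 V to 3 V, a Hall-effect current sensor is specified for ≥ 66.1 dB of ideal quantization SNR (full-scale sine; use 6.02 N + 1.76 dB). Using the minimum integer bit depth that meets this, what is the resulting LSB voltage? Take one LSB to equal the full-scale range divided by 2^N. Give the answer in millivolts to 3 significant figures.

1.46 mV

Full-scale range = 3 V.
Solving 6.02 N ≥ 66.1 − 1.76: N ≥ 10.688. Round up → N = 11.
LSB = 3 V / 2^11 = 1.46 mV.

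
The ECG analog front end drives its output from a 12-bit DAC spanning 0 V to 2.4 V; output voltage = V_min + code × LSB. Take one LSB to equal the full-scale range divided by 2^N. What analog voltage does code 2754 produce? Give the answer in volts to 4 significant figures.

Range is 2.4 V. LSB = 2.4 V / 2^12.
V_out = 0 + 2754 × (2.4/4096) V
      = 0 V + 1.61367 V = 1.61367 V.

1.614 V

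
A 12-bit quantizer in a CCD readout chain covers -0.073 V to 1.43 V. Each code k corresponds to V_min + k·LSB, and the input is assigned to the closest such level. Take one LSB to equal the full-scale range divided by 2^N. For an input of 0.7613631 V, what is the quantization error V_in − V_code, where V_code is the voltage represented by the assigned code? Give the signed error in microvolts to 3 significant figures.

−66.1 µV

The full-scale span is 1.43 − (-0.073) = 1.503 V. LSB = 1.503 V / 2^12 ≈ 366.9 µV.
(V_in − V_min)/LSB = (0.7613631 − (-0.073)) × 4096/1.503 = 2273.8199 → nearest code k = 2274.
V_code = -0.073 + (2274/4096) × 1.503 = 0.7614291992 V.
Error = V_in − V_code = 0.7613631 − (0.7614291992) = −66.1 µV.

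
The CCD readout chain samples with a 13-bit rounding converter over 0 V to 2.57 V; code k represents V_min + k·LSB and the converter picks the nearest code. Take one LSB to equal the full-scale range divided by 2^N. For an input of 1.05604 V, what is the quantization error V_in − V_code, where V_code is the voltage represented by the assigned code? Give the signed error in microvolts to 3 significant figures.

Full-scale range = 2.57 V. LSB = 2.57 V / 2^13 ≈ 313.7 µV.
(1.05604 − (0)) / LSB = 1.05604 × 8192/2.57 = 3366.1789. Nearest integer: k = 3366.
V_code = 0 + (3366/8192) × 2.57 = 1.055983887 V.
e = 1.05604 − (1.055983887) = +56.1 µV.

+56.1 µV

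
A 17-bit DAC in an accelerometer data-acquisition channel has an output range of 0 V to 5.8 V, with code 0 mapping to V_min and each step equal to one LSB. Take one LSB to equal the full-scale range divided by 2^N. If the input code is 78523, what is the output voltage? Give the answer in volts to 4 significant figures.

3.475 V

Full-scale range = 5.8 V. LSB = 5.8 V / 2^17.
V_out = V_min + code × LSB = 0 V + 78523 × 5.8 V / 131072
      = 0 + 3.47468 = 3.47468 V.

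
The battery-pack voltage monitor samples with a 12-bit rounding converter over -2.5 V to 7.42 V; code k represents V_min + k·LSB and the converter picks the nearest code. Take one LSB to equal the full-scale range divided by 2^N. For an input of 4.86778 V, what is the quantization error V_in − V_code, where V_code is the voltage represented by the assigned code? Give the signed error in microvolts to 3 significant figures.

Range = 7.42 − (-2.5) = 9.92 V. LSB = 9.92 V / 2^12 ≈ 2.422 mV.
(V_in − V_min)/LSB = (4.86778 − (-2.5)) × 4096/9.92 = 3042.1801 → nearest code k = 3042.
V_code = -2.5 + (3042/4096) × 9.92 = 4.867343750 V.
e = 4.86778 − (4.867343750) = +436 µV.

+436 µV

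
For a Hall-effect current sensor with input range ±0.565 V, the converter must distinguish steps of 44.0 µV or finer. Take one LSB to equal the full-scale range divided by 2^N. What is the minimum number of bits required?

15 bits

Full-scale range = 0.565 V − (-0.565 V) = 1.13 V.
Levels needed ≥ 1.13/44.0 µV = 25680. 2^15 = 32768 suffices, so N_min = 15.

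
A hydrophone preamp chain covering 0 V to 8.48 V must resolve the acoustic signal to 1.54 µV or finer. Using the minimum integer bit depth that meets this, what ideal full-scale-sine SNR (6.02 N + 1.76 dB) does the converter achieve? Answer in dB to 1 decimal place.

140.2 dB

Range is 8.48 V.
Need 2^N ≥ 8.48 V / 1.54 µV = 5.506e6 → N_min = 23.
SNR = 6.02 × 23 + 1.76 = 140.22 dB.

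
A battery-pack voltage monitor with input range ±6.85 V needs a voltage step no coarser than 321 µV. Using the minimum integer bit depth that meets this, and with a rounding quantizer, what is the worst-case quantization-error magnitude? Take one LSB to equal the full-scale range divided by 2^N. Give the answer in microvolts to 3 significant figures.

Range = 6.85 − (-6.85) = 13.7 V.
Levels needed ≥ 13.7/321 µV = 42680. 2^16 = 65536 suffices, so N_min = 16.
LSB = 13.7 V / 2^16 = 209.05 µV.
Max error for round-to-nearest is LSB/2 = 105 µV.

105 µV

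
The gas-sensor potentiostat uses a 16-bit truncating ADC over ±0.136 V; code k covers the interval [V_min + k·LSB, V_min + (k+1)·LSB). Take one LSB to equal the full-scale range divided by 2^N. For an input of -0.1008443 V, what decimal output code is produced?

8470

Range = 0.136 − (-0.136) = 0.272 V. LSB = 0.272 V / 2^16 ≈ 4.150 µV.
code = ⌊(V_in − V_min)/LSB⌋ = ⌊(V_in − V_min) × 2^16 / range⌋
     = ⌊(-0.1008443 − (-0.136)) × 65536 / 0.272⌋ = ⌊0.0351557 × 65536/0.272⌋
     = ⌊8470.456⌋ = 8470.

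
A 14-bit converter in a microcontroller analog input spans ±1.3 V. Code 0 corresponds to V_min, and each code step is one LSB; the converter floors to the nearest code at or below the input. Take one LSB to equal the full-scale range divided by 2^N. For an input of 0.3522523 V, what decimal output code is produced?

10411

Full-scale range = 1.3 V − (-1.3 V) = 2.6 V. LSB = 2.6 V / 2^14 ≈ 158.7 µV.
code = ⌊(V_in − V_min)/LSB⌋ = ⌊(V_in − V_min) × 2^14 / range⌋
     = ⌊(0.3522523 − (-1.3)) × 16384 / 2.6⌋ = ⌊1.6522523 × 16384/2.6⌋
     = ⌊10411.731⌋ = 10411.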